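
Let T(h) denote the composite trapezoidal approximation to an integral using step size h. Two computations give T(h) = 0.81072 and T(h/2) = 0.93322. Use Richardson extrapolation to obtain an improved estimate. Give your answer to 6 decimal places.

0.974053

R = (4·T(h/2) − T(h)) / 3 = (4·0.93322 − 0.81072)/3 = (2.92216)/3 = 0.974053.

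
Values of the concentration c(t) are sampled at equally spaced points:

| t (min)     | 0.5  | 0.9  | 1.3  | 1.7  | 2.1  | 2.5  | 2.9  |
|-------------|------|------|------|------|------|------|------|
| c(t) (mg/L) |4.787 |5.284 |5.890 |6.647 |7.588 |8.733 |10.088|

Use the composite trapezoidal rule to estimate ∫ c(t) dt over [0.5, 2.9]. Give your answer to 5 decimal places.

h = 0.4, n = 6.
(h/2)·[y₀ + 2y₁ + 2y₂ + 2y₃ + 2y₄ + 2y₅ + y₆] = 0.2·(83.159) = 16.63180.

16.63180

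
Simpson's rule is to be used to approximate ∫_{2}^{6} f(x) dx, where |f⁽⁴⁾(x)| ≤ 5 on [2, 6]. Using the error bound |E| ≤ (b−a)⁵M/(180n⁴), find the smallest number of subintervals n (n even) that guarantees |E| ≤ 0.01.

8

Need 5120/(180n⁴) ≤ 0.01.
n⁴ ≥ 5120/(180·0.01) = 2844.44 ⇒ n ≥ 7.3030, so the smallest even n is 8. (n must be even for Simpson's rule.)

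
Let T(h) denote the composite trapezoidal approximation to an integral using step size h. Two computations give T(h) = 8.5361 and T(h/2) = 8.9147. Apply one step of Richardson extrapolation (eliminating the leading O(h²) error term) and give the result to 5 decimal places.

R = (4·T(h/2) − T(h)) / 3 = (4·8.9147 − 8.5361)/3 = (27.1227)/3 = 9.04090.

9.04090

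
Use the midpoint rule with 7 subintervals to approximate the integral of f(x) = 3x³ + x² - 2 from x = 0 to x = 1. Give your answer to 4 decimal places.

-0.9260

h = (1 − 0)/7 = 0.142857.
Midpoints m₁,…,m₇ = 0.071429, 0.214286, 0.357143, 0.5, 0.642857, 0.785714, 0.928571.
f(m₁)=-1.993805, f(m₂)=-1.924563, f(m₃)=-1.735787, f(m₄)=-1.375, f(m₅)=-0.789723, f(m₆)=0.072522, f(m₇)=1.264213.
h·[f(m₁) + f(m₂) + f(m₃) + f(m₄) + f(m₅) + f(m₆) + f(m₇)] = 0.142857·(-6.482143) = -0.9260.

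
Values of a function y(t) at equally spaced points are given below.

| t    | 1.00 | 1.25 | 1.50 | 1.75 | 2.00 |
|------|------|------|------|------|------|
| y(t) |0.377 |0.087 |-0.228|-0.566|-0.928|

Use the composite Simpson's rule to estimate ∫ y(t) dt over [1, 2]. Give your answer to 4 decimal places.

-0.2436

h = 0.25, n = 4.
(h/3)·[y₀ + 4y₁ + 2y₂ + 4y₃ + y₄] = 0.083333·(-2.923) = -0.2436.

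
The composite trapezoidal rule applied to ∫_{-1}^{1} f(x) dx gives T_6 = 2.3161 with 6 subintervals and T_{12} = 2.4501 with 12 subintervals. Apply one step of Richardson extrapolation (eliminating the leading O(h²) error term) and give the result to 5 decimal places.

2.49477

R = (4·T_{12} − T_6) / 3 = (4·2.4501 − 2.3161)/3 = (7.4843)/3 = 2.49477.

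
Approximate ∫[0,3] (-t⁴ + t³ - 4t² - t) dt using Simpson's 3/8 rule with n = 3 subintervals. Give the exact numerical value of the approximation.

-69.75

h = (3 − 0)/3 = 1.
Nodes t₀,…,t₃ = 0, 1, 2, 3.
f(t) = -t⁴ + t³ - 4t² - t: f₀=0, f₁=-5, f₂=-26, f₃=-93.
(3h/8)·[f₀ + 3f₁ + 3f₂ + f₃] = 0.375·(-186) = -69.75.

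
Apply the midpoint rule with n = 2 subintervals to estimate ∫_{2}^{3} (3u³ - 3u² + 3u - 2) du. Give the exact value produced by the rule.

34.84375

h = (3 − 2)/2 = 0.5.
Midpoints m₁,…,m₂ = 2.25, 2.75.
f(m₁)=23.734375, f(m₂)=45.953125.
h·[f(m₁) + f(m₂)] = 0.5·(69.6875) = 34.84375.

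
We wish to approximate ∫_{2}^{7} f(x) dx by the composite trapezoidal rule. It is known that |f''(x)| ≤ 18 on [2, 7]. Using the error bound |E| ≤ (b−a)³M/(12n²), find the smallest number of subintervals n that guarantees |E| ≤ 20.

Need 2250/(12n²) ≤ 20.
n² ≥ 2250/(12·20) = 9.375 ⇒ n ≥ 3.0619, so the smallest n is 4.

4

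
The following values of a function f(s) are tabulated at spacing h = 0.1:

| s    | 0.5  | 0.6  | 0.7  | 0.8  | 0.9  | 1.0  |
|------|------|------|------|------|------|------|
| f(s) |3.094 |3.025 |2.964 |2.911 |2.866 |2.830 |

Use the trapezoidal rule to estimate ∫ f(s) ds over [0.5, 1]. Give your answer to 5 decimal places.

1.47280

h = 0.1, n = 5.
(h/2)·[y₀ + 2y₁ + 2y₂ + 2y₃ + 2y₄ + y₅] = 0.05·(29.456) = 1.47280.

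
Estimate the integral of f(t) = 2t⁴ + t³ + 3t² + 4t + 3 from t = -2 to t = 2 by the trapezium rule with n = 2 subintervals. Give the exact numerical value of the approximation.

100

h = (2 − (-2))/2 = 2.
Nodes t₀,…,t₂ = -2, 0, 2.
f(t) = 2t⁴ + t³ + 3t² + 4t + 3: f₀=31, f₁=3, f₂=63.
(h/2)·[f₀ + 2f₁ + f₂] = 1·(100) = 100.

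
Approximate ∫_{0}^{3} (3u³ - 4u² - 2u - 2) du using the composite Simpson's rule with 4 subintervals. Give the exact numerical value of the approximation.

h = (3 − 0)/4 = 0.75.
Nodes u₀,…,u₄ = 0, 0.75, 1.5, 2.25, 3.
f(u) = 3u³ - 4u² - 2u - 2: f₀=-2, f₁=-4.484375, f₂=-3.875, f₃=7.421875, f₄=37.
(h/3)·[f₀ + 4f₁ + 2f₂ + 4f₃ + f₄] = 0.25·(39) = 9.75.

9.75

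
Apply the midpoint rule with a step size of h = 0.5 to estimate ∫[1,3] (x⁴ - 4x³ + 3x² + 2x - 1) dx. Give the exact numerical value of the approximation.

0.1953125

h = (3 − 1)/4 = 0.5.
Midpoints m₁,…,m₄ = 1.25, 1.75, 2.25, 2.75.
f(m₁)=0.81640625, f(m₂)=-0.37109375, f(m₃)=-1.24609375, f(m₄)=1.19140625.
h·[f(m₁) + f(m₂) + f(m₃) + f(m₄)] = 0.5·(0.390625) = 0.1953125.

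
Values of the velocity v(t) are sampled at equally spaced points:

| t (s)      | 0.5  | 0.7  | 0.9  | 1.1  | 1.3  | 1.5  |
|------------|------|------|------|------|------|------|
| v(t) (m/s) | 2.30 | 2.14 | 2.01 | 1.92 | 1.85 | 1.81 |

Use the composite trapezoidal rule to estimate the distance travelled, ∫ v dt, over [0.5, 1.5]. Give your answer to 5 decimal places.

1.99500

h = 0.2, n = 5.
(h/2)·[y₀ + 2y₁ + 2y₂ + 2y₃ + 2y₄ + y₅] = 0.1·(19.95) = 1.99500.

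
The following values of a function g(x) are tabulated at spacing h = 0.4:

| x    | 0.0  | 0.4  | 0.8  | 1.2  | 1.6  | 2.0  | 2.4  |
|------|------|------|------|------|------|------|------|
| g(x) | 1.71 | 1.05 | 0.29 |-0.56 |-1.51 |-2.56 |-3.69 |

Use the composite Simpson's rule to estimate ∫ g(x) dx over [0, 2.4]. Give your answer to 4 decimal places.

h = 0.4, n = 6.
(h/3)·[y₀ + 4y₁ + 2y₂ + 4y₃ + 2y₄ + 4y₅ + y₆] = 0.133333·(-12.70) = -1.6933.

-1.6933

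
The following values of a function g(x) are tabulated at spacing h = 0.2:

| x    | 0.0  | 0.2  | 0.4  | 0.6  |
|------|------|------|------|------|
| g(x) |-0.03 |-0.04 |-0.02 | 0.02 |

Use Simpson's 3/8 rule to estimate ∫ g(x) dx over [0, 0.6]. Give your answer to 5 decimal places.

h = 0.2, n = 3.
(3h/8)·[y₀ + 3y₁ + 3y₂ + y₃] = 0.075·(-0.19) = -0.01425.

-0.01425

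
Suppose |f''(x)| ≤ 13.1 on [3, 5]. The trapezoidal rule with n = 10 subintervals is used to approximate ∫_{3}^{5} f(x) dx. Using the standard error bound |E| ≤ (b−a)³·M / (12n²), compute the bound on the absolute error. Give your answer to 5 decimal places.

0.08733

|E| ≤ (2)³·13.1 / (12·10²) = 104.8/1200 = 0.08733.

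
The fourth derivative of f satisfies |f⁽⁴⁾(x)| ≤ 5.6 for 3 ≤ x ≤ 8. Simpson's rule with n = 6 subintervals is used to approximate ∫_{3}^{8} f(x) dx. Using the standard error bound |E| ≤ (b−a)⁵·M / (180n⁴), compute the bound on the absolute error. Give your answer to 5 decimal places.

|E| ≤ (5)⁵·5.6 / (180·6⁴) = 17500/233280 = 0.07502.

0.07502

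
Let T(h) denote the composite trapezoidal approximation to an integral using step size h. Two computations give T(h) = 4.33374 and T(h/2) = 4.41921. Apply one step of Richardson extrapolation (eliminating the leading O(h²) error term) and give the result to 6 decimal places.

4.447700

R = (4·T(h/2) − T(h)) / 3 = (4·4.41921 − 4.33374)/3 = (13.34310)/3 = 4.447700.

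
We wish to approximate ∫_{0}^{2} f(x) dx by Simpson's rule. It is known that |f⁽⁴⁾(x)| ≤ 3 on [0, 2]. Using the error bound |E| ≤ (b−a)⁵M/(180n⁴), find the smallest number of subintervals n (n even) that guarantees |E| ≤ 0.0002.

8

Need 96/(180n⁴) ≤ 0.0002.
n⁴ ≥ 96/(180·0.0002) = 2666.67 ⇒ n ≥ 7.1861, so the smallest even n is 8. (n must be even for Simpson's rule.)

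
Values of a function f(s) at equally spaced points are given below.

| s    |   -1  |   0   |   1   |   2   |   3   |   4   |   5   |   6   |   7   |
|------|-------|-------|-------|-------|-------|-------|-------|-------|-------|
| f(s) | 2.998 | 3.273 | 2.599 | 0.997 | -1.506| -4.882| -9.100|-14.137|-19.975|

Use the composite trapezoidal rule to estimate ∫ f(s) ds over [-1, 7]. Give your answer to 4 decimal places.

-31.2445

h = 1, n = 8.
(h/2)·[y₀ + 2y₁ + 2y₂ + 2y₃ + 2y₄ + 2y₅ + 2y₆ + 2y₇ + y₈] = 0.5·(-62.489) = -31.2445.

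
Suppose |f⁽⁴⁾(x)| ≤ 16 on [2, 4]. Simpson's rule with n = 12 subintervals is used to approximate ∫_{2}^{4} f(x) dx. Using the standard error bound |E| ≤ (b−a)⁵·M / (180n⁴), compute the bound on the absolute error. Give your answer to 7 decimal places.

|E| ≤ (2)⁵·16 / (180·12⁴) = 512/3732480 = 0.0001372.

0.0001372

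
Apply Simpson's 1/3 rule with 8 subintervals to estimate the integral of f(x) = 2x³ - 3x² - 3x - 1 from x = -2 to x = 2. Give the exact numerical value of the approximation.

-20

h = (2 − (-2))/8 = 0.5.
Nodes x₀,…,x₈ = -2, -1.5, -1, -0.5, 0, 0.5, 1, 1.5, 2.
f(x) = 2x³ - 3x² - 3x - 1: f₀=-23, f₁=-10, f₂=-3, f₃=-0.5, f₄=-1, f₅=-3, f₆=-5, f₇=-5.5, f₈=-3.
(h/3)·[f₀ + 4f₁ + 2f₂ + 4f₃ + 2f₄ + 4f₅ + 2f₆ + 4f₇ + f₈] = 0.166667·(-120) = -20.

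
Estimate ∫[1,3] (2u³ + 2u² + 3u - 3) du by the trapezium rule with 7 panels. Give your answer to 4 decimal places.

63.7143

h = (3 − 1)/7 = 0.285714.
Nodes u₀,…,u₇ = 1, 1.285714, 1.571429, 1.857143, 2.142857, 2.428571, 2.714286, 3.
f(u) = 2u³ + 2u² + 3u - 3: f₀=4, f₁=8.413994, f₂=14.413994, f₃=22.279883, f₄=32.291545, f₅=44.728863, f₆=59.871720, f₇=78.
(h/2)·[f₀ + 2f₁ + 2f₂ + 2f₃ + 2f₄ + 2f₅ + 2f₆ + f₇] = 0.142857·(446) = 63.7143.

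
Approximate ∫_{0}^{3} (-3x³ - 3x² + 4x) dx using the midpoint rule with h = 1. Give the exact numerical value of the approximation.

h = (3 − 0)/3 = 1.
Midpoints m₁,…,m₃ = 0.5, 1.5, 2.5.
f(m₁)=0.875, f(m₂)=-10.875, f(m₃)=-55.625.
h·[f(m₁) + f(m₂) + f(m₃)] = 1·(-65.625) = -65.625.

-65.625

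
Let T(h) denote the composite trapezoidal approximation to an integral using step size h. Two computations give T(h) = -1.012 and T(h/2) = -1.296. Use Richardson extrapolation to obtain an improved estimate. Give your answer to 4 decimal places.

R = (4·T(h/2) − T(h)) / 3 = (4·(-1.296) − (-1.012))/3 = (-4.172)/3 = -1.3907.

-1.3907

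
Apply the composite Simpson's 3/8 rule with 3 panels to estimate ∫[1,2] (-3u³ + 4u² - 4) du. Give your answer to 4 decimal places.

-5.9167

h = (2 − 1)/3 = 0.333333.
Nodes u₀,…,u₃ = 1, 1.333333, 1.666667, 2.
f(u) = -3u³ + 4u² - 4: f₀=-3, f₁=-4, f₂=-6.777778, f₃=-12.
(3h/8)·[f₀ + 3f₁ + 3f₂ + f₃] = 0.125·(-47.333333) = -5.9167.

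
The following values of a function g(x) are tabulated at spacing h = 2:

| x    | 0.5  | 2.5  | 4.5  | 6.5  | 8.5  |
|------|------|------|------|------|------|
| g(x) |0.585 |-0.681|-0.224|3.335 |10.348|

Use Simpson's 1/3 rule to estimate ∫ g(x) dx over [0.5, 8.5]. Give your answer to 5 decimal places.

h = 2, n = 4.
(h/3)·[y₀ + 4y₁ + 2y₂ + 4y₃ + y₄] = 0.666667·(21.101) = 14.06733.

14.06733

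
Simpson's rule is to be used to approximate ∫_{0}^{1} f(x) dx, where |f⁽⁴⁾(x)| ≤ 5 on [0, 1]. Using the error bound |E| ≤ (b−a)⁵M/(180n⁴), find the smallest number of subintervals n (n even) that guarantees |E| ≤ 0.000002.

Need 5/(180n⁴) ≤ 0.000002.
n⁴ ≥ 5/(180·0.000002) = 13888.9 ⇒ n ≥ 10.8559, so the smallest even n is 12. (n must be even for Simpson's rule.)

12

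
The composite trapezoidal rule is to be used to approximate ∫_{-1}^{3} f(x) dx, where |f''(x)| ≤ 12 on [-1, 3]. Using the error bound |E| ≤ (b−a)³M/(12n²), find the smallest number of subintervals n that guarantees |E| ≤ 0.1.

26

Need 768/(12n²) ≤ 0.1.
n² ≥ 768/(12·0.1) = 640 ⇒ n ≥ 25.2982, so the smallest n is 26.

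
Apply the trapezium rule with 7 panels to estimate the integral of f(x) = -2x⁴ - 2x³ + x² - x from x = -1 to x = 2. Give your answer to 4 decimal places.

-20.4790

h = (2 − (-1))/7 = 0.428571.
Nodes x₀,…,x₇ = -1, -0.571429, -0.142857, 0.285714, 0.714286, 1.142857, 1.571429, 2.
f(x) = -2x⁴ - 2x³ + x² - x: f₀=2, f₁=1.057893, f₂=0.168263, f₃=-0.264057, f₄=-1.453561, f₅=-6.234069, f₆=-19.058726, f₇=-46.
(h/2)·[f₀ + 2f₁ + 2f₂ + 2f₃ + 2f₄ + 2f₅ + 2f₆ + f₇] = 0.214286·(-95.568513) = -20.4790.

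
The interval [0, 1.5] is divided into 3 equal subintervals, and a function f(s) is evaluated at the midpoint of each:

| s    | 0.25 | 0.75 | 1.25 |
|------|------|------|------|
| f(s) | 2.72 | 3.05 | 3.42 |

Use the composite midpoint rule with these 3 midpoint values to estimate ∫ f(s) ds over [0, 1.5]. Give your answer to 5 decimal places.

4.59500

h = 0.5, n = 3.
h·[y(m₁) + y(m₂) + y(m₃)] = 0.5·(9.19) = 4.59500.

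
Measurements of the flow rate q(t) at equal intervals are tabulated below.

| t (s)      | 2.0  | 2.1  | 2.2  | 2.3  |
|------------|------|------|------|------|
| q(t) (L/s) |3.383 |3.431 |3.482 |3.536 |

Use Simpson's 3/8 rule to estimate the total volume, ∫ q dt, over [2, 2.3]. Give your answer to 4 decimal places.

1.0372

h = 0.1, n = 3.
(3h/8)·[y₀ + 3y₁ + 3y₂ + y₃] = 0.0375·(27.658) = 1.0372.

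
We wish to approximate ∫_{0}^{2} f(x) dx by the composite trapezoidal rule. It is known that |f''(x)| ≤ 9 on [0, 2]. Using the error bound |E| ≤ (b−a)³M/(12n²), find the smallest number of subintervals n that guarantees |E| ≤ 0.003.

Need 72/(12n²) ≤ 0.003.
n² ≥ 72/(12·0.003) = 2000 ⇒ n ≥ 44.7214, so the smallest n is 45.

45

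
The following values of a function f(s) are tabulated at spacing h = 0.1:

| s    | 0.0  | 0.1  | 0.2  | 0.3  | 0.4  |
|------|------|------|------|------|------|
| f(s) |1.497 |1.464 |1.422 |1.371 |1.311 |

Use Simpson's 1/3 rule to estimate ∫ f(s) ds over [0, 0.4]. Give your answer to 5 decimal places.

0.56640

h = 0.1, n = 4.
(h/3)·[y₀ + 4y₁ + 2y₂ + 4y₃ + y₄] = 0.033333·(16.992) = 0.56640.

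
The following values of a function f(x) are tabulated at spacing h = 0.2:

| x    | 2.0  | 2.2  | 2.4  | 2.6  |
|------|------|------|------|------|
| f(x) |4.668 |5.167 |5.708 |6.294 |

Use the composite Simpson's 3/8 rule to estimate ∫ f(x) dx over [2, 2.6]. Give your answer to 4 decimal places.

h = 0.2, n = 3.
(3h/8)·[y₀ + 3y₁ + 3y₂ + y₃] = 0.075·(43.587) = 3.2690.

3.2690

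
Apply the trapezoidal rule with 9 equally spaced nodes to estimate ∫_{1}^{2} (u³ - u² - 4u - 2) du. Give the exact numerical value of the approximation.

h = (2 − 1)/8 = 0.125.
Nodes u₀,…,u₈ = 1, 1.125, 1.25, 1.375, 1.5, 1.625, 1.75, 1.875, 2.
f(u) = u³ - u² - 4u - 2: f₀=-6, f₁=-6.341796875, f₂=-6.609375, f₃=-6.791015625, f₄=-6.875, f₅=-6.849609375, f₆=-6.703125, f₇=-6.423828125, f₈=-6.
(h/2)·[f₀ + 2f₁ + 2f₂ + 2f₃ + 2f₄ + 2f₅ + 2f₆ + 2f₇ + f₈] = 0.0625·(-105.1875) = -6.57421875.

-6.57421875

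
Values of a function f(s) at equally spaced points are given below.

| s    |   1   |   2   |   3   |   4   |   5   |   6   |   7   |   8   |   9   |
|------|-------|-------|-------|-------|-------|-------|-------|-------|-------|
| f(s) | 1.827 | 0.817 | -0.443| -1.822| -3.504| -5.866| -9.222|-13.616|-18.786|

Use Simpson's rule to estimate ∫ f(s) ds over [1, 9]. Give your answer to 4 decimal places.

-41.7483

h = 1, n = 8.
(h/3)·[y₀ + 4y₁ + 2y₂ + 4y₃ + 2y₄ + 4y₅ + 2y₆ + 4y₇ + y₈] = 0.333333·(-125.245) = -41.7483.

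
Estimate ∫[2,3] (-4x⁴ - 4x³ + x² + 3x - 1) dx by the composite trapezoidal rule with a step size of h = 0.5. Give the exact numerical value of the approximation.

-228.5

h = (3 − 2)/2 = 0.5.
Nodes x₀,…,x₂ = 2, 2.5, 3.
f(x) = -4x⁴ - 4x³ + x² + 3x - 1: f₀=-87, f₁=-206, f₂=-415.
(h/2)·[f₀ + 2f₁ + f₂] = 0.25·(-914) = -228.5.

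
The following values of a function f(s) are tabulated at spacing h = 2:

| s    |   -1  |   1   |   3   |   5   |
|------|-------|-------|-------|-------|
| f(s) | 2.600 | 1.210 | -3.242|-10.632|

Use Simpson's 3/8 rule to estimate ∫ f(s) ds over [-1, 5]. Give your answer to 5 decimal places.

-10.59600

h = 2, n = 3.
(3h/8)·[y₀ + 3y₁ + 3y₂ + y₃] = 0.75·(-14.128) = -10.59600.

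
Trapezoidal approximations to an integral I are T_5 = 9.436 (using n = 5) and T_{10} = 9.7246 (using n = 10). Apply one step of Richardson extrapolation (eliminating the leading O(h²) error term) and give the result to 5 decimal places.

9.82080

R = (4·T_{10} − T_5) / 3 = (4·9.7246 − 9.436)/3 = (29.4624)/3 = 9.82080.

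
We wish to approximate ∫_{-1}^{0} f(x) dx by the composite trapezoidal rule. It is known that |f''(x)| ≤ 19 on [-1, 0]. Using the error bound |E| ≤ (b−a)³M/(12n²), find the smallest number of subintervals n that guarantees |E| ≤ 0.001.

40

Need 19/(12n²) ≤ 0.001.
n² ≥ 19/(12·0.001) = 1583.33 ⇒ n ≥ 39.7911, so the smallest n is 40.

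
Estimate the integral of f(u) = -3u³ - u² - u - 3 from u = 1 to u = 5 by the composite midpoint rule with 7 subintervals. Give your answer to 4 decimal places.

h = (5 − 1)/7 = 0.571429.
Midpoints m₁,…,m₇ = 1.285714, 1.857143, 2.428571, 3, 3.571429, 4.142857, 4.714286.
f(m₁)=-12.314869, f(m₂)=-27.521866, f(m₃)=-54.297376, f(m₄)=-96, f(m₅)=-155.988338, f(m₆)=-237.620991, f(m₇)=-344.256560.
h·[f(m₁) + f(m₂) + f(m₃) + f(m₄) + f(m₅) + f(m₆) + f(m₇)] = 0.571429·(-928) = -530.2857.

-530.2857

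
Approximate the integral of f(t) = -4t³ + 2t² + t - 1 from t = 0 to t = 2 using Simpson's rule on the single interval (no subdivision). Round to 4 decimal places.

-10.6667

S = (b−a)/6 · [f(0) + 4f(1) + f(2)] = 0.333333·[(-1) + 4·(-2) + (-23)] = -10.6667.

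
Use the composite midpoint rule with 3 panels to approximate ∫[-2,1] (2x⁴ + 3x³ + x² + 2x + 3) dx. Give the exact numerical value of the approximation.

9

h = (1 − (-2))/3 = 1.
Midpoints m₁,…,m₃ = -1.5, -0.5, 0.5.
f(m₁)=2.25, f(m₂)=2, f(m₃)=4.75.
h·[f(m₁) + f(m₂) + f(m₃)] = 1·(9) = 9.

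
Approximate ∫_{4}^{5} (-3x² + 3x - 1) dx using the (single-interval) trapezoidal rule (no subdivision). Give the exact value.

-49

T = (b−a)/2 · [f(4) + f(5)] = 0.5·[(-37) + (-61)] = -49.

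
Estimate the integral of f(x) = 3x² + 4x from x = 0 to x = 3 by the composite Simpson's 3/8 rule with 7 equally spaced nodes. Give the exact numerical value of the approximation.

45

h = (3 − 0)/6 = 0.5.
Nodes x₀,…,x₆ = 0, 0.5, 1, 1.5, 2, 2.5, 3.
f(x) = 3x² + 4x: f₀=0, f₁=2.75, f₂=7, f₃=12.75, f₄=20, f₅=28.75, f₆=39.
(3h/8)·[f₀ + 3f₁ + 3f₂ + 2f₃ + 3f₄ + 3f₅ + f₆] = 0.1875·(240) = 45.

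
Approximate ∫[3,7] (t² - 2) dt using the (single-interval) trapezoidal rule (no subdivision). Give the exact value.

108

T = (b−a)/2 · [f(3) + f(7)] = 2·[7 + 47] = 108.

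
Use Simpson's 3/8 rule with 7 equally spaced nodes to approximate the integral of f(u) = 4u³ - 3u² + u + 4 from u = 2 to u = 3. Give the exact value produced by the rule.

h = (3 − 2)/6 = 0.166667.
Nodes u₀,…,u₆ = 2, 2.166667, 2.333333, 2.5, 2.666667, 2.833333, 3.
f(u) = 4u³ - 3u² + u + 4: f₀=26, f₁=32.768519, f₂=40.814815, f₃=50.25, f₄=61.185185, f₅=73.731481, f₆=88.
(3h/8)·[f₀ + 3f₁ + 3f₂ + 2f₃ + 3f₄ + 3f₅ + f₆] = 0.0625·(840) = 52.5.

52.5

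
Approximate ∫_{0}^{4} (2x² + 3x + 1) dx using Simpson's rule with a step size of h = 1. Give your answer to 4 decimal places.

70.6667

h = (4 − 0)/4 = 1.
Nodes x₀,…,x₄ = 0, 1, 2, 3, 4.
f(x) = 2x² + 3x + 1: f₀=1, f₁=6, f₂=15, f₃=28, f₄=45.
(h/3)·[f₀ + 4f₁ + 2f₂ + 4f₃ + f₄] = 0.333333·(212) = 70.6667.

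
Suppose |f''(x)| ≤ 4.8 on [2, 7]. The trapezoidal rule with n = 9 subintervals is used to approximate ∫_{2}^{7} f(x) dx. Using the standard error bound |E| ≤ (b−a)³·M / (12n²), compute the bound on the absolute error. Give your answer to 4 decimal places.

0.6173

|E| ≤ (5)³·4.8 / (12·9²) = 600/972 = 0.6173.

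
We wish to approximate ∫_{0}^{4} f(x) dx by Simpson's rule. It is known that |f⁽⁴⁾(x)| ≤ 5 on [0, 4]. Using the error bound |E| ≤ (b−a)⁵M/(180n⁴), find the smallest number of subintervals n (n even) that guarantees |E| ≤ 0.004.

Need 5120/(180n⁴) ≤ 0.004.
n⁴ ≥ 5120/(180·0.004) = 7111.11 ⇒ n ≥ 9.1830, so the smallest even n is 10. (n must be even for Simpson's rule.)

10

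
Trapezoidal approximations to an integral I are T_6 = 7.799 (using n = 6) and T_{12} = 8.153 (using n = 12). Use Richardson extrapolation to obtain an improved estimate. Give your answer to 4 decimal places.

8.2710

R = (4·T_{12} − T_6) / 3 = (4·8.153 − 7.799)/3 = (24.813)/3 = 8.2710.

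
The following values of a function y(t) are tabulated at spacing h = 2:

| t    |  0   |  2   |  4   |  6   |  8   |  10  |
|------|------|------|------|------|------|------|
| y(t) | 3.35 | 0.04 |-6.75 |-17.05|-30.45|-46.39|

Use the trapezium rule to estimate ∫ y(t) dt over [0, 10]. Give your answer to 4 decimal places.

-151.4600

h = 2, n = 5.
(h/2)·[y₀ + 2y₁ + 2y₂ + 2y₃ + 2y₄ + y₅] = 1·(-151.46) = -151.4600.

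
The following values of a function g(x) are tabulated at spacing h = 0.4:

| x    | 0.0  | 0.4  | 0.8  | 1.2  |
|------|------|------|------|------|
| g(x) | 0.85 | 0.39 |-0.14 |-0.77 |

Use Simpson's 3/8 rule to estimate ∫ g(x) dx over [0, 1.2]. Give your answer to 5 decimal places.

0.12450

h = 0.4, n = 3.
(3h/8)·[y₀ + 3y₁ + 3y₂ + y₃] = 0.15·(0.83) = 0.12450.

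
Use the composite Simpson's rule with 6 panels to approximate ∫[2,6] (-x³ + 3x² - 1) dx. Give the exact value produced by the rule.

h = (6 − 2)/6 = 0.666667.
Nodes x₀,…,x₆ = 2, 2.666667, 3.333333, 4, 4.666667, 5.333333, 6.
f(x) = -x³ + 3x² - 1: f₀=3, f₁=1.370370, f₂=-4.703704, f₃=-17, f₄=-37.296296, f₅=-67.370370, f₆=-109.
(h/3)·[f₀ + 4f₁ + 2f₂ + 4f₃ + 2f₄ + 4f₅ + f₆] = 0.222222·(-522) = -116.

-116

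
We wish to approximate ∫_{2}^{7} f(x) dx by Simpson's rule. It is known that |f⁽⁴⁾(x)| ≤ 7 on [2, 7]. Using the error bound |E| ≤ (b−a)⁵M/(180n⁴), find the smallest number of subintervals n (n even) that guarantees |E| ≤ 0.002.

16

Need 21875/(180n⁴) ≤ 0.002.
n⁴ ≥ 21875/(180·0.002) = 60763.9 ⇒ n ≥ 15.7004, so the smallest even n is 16. (n must be even for Simpson's rule.)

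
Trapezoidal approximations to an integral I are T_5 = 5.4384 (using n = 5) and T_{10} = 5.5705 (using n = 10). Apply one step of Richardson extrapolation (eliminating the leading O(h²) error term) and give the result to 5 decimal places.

5.61453

R = (4·T_{10} − T_5) / 3 = (4·5.5705 − 5.4384)/3 = (16.8436)/3 = 5.61453.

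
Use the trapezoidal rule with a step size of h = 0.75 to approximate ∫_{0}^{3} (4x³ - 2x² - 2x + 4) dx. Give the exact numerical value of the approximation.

70.5

h = (3 − 0)/4 = 0.75.
Nodes x₀,…,x₄ = 0, 0.75, 1.5, 2.25, 3.
f(x) = 4x³ - 2x² - 2x + 4: f₀=4, f₁=3.0625, f₂=10, f₃=34.9375, f₄=88.
(h/2)·[f₀ + 2f₁ + 2f₂ + 2f₃ + f₄] = 0.375·(188) = 70.5.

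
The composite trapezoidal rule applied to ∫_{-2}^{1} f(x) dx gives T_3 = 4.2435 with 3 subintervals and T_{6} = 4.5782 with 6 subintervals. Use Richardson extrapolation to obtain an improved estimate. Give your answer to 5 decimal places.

4.68977

R = (4·T_{6} − T_3) / 3 = (4·4.5782 − 4.2435)/3 = (14.0693)/3 = 4.68977.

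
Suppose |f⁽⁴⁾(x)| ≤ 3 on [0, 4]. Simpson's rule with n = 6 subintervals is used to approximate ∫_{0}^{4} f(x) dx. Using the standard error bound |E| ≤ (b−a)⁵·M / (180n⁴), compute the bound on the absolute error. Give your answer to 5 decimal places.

|E| ≤ (4)⁵·3 / (180·6⁴) = 3072/233280 = 0.01317.

0.01317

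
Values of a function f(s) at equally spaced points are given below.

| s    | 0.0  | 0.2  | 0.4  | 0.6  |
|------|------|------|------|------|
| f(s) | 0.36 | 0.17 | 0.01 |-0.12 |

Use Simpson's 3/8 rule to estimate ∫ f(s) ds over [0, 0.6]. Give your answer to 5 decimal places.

0.05850

h = 0.2, n = 3.
(3h/8)·[y₀ + 3y₁ + 3y₂ + y₃] = 0.075·(0.78) = 0.05850.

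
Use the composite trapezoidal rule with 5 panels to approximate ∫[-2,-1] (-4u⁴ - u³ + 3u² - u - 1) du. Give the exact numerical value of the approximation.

-13.87312

h = (-1 − (-2))/5 = 0.2.
Nodes u₀,…,u₅ = -2, -1.8, -1.6, -1.4, -1.2, -1.
f(u) = -4u⁴ - u³ + 3u² - u - 1: f₀=-43, f₁=-25.6384, f₂=-13.8384, f₃=-6.3424, f₄=-2.0464, f₅=0.
(h/2)·[f₀ + 2f₁ + 2f₂ + 2f₃ + 2f₄ + f₅] = 0.1·(-138.7312) = -13.87312.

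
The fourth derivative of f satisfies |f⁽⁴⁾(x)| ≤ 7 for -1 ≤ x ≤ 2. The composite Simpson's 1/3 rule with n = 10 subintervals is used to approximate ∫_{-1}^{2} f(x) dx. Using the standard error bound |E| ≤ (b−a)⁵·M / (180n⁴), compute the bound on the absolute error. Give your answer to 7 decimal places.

|E| ≤ (3)⁵·7 / (180·10⁴) = 1701/1800000 = 0.0009450.

0.0009450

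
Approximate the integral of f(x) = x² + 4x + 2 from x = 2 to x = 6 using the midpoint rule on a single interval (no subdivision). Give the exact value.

136

M = (b−a)·f(4) = 4·(34) = 136.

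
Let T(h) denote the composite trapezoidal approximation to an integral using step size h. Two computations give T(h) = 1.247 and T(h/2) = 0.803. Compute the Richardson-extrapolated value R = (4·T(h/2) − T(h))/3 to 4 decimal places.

0.6550

R = (4·T(h/2) − T(h)) / 3 = (4·0.803 − 1.247)/3 = (1.965)/3 = 0.6550.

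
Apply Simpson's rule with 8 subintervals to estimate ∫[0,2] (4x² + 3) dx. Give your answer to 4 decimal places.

16.6667

h = (2 − 0)/8 = 0.25.
Nodes x₀,…,x₈ = 0, 0.25, 0.5, 0.75, 1, 1.25, 1.5, 1.75, 2.
f(x) = 4x² + 3: f₀=3, f₁=3.25, f₂=4, f₃=5.25, f₄=7, f₅=9.25, f₆=12, f₇=15.25, f₈=19.
(h/3)·[f₀ + 4f₁ + 2f₂ + 4f₃ + 2f₄ + 4f₅ + 2f₆ + 4f₇ + f₈] = 0.083333·(200) = 16.6667.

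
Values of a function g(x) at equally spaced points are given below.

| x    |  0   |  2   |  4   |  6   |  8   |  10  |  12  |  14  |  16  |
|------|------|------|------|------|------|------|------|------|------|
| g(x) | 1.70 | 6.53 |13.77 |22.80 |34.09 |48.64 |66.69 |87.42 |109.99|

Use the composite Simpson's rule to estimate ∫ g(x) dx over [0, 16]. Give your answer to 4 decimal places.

668.2333

h = 2, n = 8.
(h/3)·[y₀ + 4y₁ + 2y₂ + 4y₃ + 2y₄ + 4y₅ + 2y₆ + 4y₇ + y₈] = 0.666667·(1002.35) = 668.2333.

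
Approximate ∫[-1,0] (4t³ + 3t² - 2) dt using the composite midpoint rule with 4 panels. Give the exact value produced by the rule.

h = (0 − (-1))/4 = 0.25.
Midpoints m₁,…,m₄ = -0.875, -0.625, -0.375, -0.125.
f(m₁)=-2.3828125, f(m₂)=-1.8046875, f(m₃)=-1.7890625, f(m₄)=-1.9609375.
h·[f(m₁) + f(m₂) + f(m₃) + f(m₄)] = 0.25·(-7.9375) = -1.984375.

-1.984375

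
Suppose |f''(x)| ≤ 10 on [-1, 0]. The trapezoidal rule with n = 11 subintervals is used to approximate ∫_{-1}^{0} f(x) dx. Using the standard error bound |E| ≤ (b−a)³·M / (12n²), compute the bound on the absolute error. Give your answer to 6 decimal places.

0.006887

|E| ≤ (1)³·10 / (12·11²) = 10/1452 = 0.006887.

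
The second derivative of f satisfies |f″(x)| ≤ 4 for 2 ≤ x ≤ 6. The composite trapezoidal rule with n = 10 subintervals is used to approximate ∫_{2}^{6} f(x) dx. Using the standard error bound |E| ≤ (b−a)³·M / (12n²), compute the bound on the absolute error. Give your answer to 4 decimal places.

0.2133

|E| ≤ (4)³·4 / (12·10²) = 256/1200 = 0.2133.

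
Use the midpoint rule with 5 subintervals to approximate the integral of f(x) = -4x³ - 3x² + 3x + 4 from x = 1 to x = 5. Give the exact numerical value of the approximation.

h = (5 − 1)/5 = 0.8.
Midpoints m₁,…,m₅ = 1.4, 2.2, 3, 3.8, 4.6.
f(m₁)=-8.656, f(m₂)=-46.512, f(m₃)=-122, f(m₄)=-247.408, f(m₅)=-435.024.
h·[f(m₁) + f(m₂) + f(m₃) + f(m₄) + f(m₅)] = 0.8·(-859.6) = -687.68.

-687.68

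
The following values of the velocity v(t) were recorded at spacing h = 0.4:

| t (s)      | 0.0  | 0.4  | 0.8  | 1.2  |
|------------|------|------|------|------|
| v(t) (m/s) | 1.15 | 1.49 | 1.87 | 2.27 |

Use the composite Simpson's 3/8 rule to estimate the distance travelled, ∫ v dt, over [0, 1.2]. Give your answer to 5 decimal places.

h = 0.4, n = 3.
(3h/8)·[y₀ + 3y₁ + 3y₂ + y₃] = 0.15·(13.50) = 2.02500.

2.02500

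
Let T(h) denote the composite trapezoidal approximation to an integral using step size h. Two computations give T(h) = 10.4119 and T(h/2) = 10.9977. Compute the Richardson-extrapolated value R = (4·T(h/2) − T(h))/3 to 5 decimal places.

11.19297

R = (4·T(h/2) − T(h)) / 3 = (4·10.9977 − 10.4119)/3 = (33.5789)/3 = 11.19297.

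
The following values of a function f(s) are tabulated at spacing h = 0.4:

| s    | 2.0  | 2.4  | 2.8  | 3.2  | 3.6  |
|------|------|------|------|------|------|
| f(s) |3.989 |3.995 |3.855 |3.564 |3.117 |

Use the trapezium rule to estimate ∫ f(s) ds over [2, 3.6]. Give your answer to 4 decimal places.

5.9868

h = 0.4, n = 4.
(h/2)·[y₀ + 2y₁ + 2y₂ + 2y₃ + y₄] = 0.2·(29.934) = 5.9868.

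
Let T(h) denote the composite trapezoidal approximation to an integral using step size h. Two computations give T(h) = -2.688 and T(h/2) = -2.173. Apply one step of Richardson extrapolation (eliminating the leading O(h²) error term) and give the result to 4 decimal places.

-2.0013

R = (4·T(h/2) − T(h)) / 3 = (4·(-2.173) − (-2.688))/3 = (-6.004)/3 = -2.0013.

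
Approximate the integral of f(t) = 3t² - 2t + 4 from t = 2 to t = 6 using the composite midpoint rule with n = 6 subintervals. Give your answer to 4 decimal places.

191.5556

h = (6 − 2)/6 = 0.666667.
Midpoints m₁,…,m₆ = 2.333333, 3, 3.666667, 4.333333, 5, 5.666667.
f(m₁)=15.666667, f(m₂)=25, f(m₃)=37, f(m₄)=51.666667, f(m₅)=69, f(m₆)=89.
h·[f(m₁) + f(m₂) + f(m₃) + f(m₄) + f(m₅) + f(m₆)] = 0.666667·(287.333333) = 191.5556.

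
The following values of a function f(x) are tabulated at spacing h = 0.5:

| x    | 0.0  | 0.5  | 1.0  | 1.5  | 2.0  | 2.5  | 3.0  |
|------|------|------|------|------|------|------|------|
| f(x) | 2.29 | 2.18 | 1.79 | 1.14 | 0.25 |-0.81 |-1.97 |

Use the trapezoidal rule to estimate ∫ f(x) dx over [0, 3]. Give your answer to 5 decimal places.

2.35500

h = 0.5, n = 6.
(h/2)·[y₀ + 2y₁ + 2y₂ + 2y₃ + 2y₄ + 2y₅ + y₆] = 0.25·(9.42) = 2.35500.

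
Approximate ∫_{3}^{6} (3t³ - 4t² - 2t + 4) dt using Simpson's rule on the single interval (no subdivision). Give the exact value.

644.25

S = (b−a)/6 · [f(3) + 4f(4.5) + f(6)] = 0.5·[43 + 4·187.375 + 496] = 644.25.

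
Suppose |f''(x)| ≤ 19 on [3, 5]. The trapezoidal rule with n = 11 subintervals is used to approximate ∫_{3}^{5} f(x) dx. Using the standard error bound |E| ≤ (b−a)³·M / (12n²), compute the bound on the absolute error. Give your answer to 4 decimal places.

0.1047

|E| ≤ (2)³·19 / (12·11²) = 152/1452 = 0.1047.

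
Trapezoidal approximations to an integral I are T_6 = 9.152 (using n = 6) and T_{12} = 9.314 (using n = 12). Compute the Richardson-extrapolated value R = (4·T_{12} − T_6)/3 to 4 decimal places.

R = (4·T_{12} − T_6) / 3 = (4·9.314 − 9.152)/3 = (28.104)/3 = 9.3680.

9.3680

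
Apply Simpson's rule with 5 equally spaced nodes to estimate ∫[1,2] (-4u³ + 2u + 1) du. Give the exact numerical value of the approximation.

h = (2 − 1)/4 = 0.25.
Nodes u₀,…,u₄ = 1, 1.25, 1.5, 1.75, 2.
f(u) = -4u³ + 2u + 1: f₀=-1, f₁=-4.3125, f₂=-9.5, f₃=-16.9375, f₄=-27.
(h/3)·[f₀ + 4f₁ + 2f₂ + 4f₃ + f₄] = 0.083333·(-132) = -11.

-11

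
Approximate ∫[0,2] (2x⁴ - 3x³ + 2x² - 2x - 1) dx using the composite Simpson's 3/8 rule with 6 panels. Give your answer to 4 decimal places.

0.1481

h = (2 − 0)/6 = 0.333333.
Nodes x₀,…,x₆ = 0, 0.333333, 0.666667, 1, 1.333333, 1.666667, 2.
f(x) = 2x⁴ - 3x³ + 2x² - 2x - 1: f₀=-1, f₁=-1.530864, f₂=-1.938272, f₃=-2, f₄=-0.901235, f₅=2.765432, f₆=11.
(3h/8)·[f₀ + 3f₁ + 3f₂ + 2f₃ + 3f₄ + 3f₅ + f₆] = 0.125·(1.185185) = 0.1481.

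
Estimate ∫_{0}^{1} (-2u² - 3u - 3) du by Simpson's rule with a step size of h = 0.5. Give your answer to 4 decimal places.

h = (1 − 0)/2 = 0.5.
Nodes u₀,…,u₂ = 0, 0.5, 1.
f(u) = -2u² - 3u - 3: f₀=-3, f₁=-5, f₂=-8.
(h/3)·[f₀ + 4f₁ + f₂] = 0.166667·(-31) = -5.1667.

-5.1667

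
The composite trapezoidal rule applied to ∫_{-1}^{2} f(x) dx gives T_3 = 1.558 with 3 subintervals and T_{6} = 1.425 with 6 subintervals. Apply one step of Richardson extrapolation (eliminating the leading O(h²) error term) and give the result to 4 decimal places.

R = (4·T_{6} − T_3) / 3 = (4·1.425 − 1.558)/3 = (4.142)/3 = 1.3807.

1.3807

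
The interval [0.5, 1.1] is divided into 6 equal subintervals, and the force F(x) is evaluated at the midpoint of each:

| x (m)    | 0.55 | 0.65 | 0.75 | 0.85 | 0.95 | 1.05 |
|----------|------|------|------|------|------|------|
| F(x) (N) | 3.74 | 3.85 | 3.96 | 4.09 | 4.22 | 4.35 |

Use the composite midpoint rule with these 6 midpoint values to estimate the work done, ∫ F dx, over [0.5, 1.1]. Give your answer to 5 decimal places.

h = 0.1, n = 6.
h·[y(m₁) + y(m₂) + y(m₃) + y(m₄) + y(m₅) + y(m₆)] = 0.1·(24.21) = 2.42100.

2.42100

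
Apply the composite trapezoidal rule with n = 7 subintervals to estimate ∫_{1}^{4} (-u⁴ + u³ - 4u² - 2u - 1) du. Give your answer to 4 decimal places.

-246.3823

h = (4 − 1)/7 = 0.428571.
Nodes u₀,…,u₇ = 1, 1.428571, 1.857143, 2.285714, 2.714286, 3.142857, 3.571429, 4.
f(u) = -u⁴ + u³ - 4u² - 2u - 1: f₀=-7, f₁=-13.269888, f₂=-24.000416, f₃=-41.822990, f₄=-70.178676, f₅=-113.318201, f₆=-176.301958, f₇=-265.
(h/2)·[f₀ + 2f₁ + 2f₂ + 2f₃ + 2f₄ + 2f₅ + 2f₆ + f₇] = 0.214286·(-1149.784257) = -246.3823.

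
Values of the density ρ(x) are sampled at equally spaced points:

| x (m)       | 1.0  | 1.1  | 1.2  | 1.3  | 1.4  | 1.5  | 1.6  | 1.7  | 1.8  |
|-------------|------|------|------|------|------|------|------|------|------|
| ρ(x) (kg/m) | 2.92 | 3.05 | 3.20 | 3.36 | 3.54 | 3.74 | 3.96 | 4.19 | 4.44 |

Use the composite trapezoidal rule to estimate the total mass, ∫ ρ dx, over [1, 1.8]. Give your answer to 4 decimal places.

2.8720

h = 0.1, n = 8.
(h/2)·[y₀ + 2y₁ + 2y₂ + 2y₃ + 2y₄ + 2y₅ + 2y₆ + 2y₇ + y₈] = 0.05·(57.44) = 2.8720.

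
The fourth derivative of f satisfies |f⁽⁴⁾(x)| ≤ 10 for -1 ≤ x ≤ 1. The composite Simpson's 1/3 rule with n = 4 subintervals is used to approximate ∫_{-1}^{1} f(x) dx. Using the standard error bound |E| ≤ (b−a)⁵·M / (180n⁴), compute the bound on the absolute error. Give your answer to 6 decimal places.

|E| ≤ (2)⁵·10 / (180·4⁴) = 320/46080 = 0.006944.

0.006944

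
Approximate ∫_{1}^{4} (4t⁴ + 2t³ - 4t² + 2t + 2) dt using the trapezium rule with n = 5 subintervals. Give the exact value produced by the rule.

h = (4 − 1)/5 = 0.6.
Nodes t₀,…,t₅ = 1, 1.6, 2.2, 2.8, 3.4, 4.
f(t) = 4t⁴ + 2t³ - 4t² + 2t + 2: f₀=6, f₁=29.3664, f₂=102.0384, f₃=266.0064, f₄=575.7024, f₅=1098.
(h/2)·[f₀ + 2f₁ + 2f₂ + 2f₃ + 2f₄ + f₅] = 0.3·(3050.2272) = 915.06816.

915.06816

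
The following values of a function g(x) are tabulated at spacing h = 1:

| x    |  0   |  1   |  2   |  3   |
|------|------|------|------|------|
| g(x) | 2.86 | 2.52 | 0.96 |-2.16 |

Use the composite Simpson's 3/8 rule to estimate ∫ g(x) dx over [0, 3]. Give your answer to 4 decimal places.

h = 1, n = 3.
(3h/8)·[y₀ + 3y₁ + 3y₂ + y₃] = 0.375·(11.14) = 4.1775.

4.1775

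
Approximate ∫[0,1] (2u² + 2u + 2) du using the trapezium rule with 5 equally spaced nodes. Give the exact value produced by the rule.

3.6875

h = (1 − 0)/4 = 0.25.
Nodes u₀,…,u₄ = 0, 0.25, 0.5, 0.75, 1.
f(u) = 2u² + 2u + 2: f₀=2, f₁=2.625, f₂=3.5, f₃=4.625, f₄=6.
(h/2)·[f₀ + 2f₁ + 2f₂ + 2f₃ + f₄] = 0.125·(29.5) = 3.6875.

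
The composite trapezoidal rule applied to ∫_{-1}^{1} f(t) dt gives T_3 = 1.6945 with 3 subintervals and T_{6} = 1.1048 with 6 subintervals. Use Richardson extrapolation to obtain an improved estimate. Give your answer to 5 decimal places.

R = (4·T_{6} − T_3) / 3 = (4·1.1048 − 1.6945)/3 = (2.7247)/3 = 0.90823.

0.90823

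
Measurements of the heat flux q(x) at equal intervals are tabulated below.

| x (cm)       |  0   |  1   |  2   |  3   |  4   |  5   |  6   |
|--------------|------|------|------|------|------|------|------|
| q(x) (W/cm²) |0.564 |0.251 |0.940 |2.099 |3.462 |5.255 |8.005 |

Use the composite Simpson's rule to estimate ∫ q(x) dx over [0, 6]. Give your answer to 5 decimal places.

h = 1, n = 6.
(h/3)·[y₀ + 4y₁ + 2y₂ + 4y₃ + 2y₄ + 4y₅ + y₆] = 0.333333·(47.793) = 15.93100.

15.93100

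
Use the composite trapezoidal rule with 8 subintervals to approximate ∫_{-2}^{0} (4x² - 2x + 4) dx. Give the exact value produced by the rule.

h = (0 − (-2))/8 = 0.25.
Nodes x₀,…,x₈ = -2, -1.75, -1.5, -1.25, -1, -0.75, -0.5, -0.25, 0.
f(x) = 4x² - 2x + 4: f₀=24, f₁=19.75, f₂=16, f₃=12.75, f₄=10, f₅=7.75, f₆=6, f₇=4.75, f₈=4.
(h/2)·[f₀ + 2f₁ + 2f₂ + 2f₃ + 2f₄ + 2f₅ + 2f₆ + 2f₇ + f₈] = 0.125·(182) = 22.75.

22.75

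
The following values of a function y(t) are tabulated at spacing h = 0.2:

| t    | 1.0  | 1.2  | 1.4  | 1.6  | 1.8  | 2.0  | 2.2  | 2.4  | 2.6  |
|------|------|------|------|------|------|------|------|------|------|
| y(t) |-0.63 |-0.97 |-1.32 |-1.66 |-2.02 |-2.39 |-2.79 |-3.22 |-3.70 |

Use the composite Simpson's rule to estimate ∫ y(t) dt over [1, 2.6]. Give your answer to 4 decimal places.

h = 0.2, n = 8.
(h/3)·[y₀ + 4y₁ + 2y₂ + 4y₃ + 2y₄ + 4y₅ + 2y₆ + 4y₇ + y₈] = 0.066667·(-49.55) = -3.3033.

-3.3033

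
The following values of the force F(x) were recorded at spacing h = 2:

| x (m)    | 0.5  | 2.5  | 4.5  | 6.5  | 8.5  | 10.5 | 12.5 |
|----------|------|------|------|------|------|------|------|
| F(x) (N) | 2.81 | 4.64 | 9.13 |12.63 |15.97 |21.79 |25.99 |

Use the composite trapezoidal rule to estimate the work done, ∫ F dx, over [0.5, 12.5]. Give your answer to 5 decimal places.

157.12000

h = 2, n = 6.
(h/2)·[y₀ + 2y₁ + 2y₂ + 2y₃ + 2y₄ + 2y₅ + y₆] = 1·(157.12) = 157.12000.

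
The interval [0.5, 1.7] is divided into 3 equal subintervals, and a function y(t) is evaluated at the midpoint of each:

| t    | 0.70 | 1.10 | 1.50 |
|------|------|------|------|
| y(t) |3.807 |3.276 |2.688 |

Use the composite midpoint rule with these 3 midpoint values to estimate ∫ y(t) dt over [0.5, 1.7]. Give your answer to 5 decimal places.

3.90840

h = 0.4, n = 3.
h·[y(m₁) + y(m₂) + y(m₃)] = 0.4·(9.771) = 3.90840.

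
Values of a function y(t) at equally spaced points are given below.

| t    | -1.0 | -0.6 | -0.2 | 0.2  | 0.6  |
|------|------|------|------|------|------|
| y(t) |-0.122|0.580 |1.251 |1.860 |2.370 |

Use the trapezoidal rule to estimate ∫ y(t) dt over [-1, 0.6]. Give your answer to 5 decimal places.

1.92600

h = 0.4, n = 4.
(h/2)·[y₀ + 2y₁ + 2y₂ + 2y₃ + y₄] = 0.2·(9.630) = 1.92600.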